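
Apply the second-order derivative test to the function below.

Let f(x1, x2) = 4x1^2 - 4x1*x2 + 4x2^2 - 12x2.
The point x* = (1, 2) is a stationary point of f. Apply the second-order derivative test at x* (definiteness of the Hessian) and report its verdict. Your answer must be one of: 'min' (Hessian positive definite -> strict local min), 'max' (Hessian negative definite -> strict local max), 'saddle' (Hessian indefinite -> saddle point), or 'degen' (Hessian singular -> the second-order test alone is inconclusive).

Compute the Hessian H = grad^2 f:
  H = [[8, -4], [-4, 8]]
Verify stationarity: grad f(x*) = H x* + g = (0, 0).
Eigenvalues of H: 4, 12.
Both eigenvalues > 0, so H is positive definite -> x* is a strict local min.

min


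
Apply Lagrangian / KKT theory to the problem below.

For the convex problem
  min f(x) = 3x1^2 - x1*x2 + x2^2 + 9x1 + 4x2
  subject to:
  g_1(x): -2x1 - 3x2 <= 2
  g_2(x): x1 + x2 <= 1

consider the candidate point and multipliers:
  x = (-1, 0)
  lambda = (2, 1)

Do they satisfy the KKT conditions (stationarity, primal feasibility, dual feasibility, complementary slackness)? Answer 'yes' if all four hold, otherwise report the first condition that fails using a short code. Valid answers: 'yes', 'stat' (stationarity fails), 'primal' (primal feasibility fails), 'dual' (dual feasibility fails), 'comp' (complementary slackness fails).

Gradient of f: grad f(x) = Q x + c = (3, 5)
Constraint values g_i(x) = a_i^T x - b_i:
  g_1((-1, 0)) = 0
  g_2((-1, 0)) = -2
Stationarity residual: grad f(x) + sum_i lambda_i a_i = (0, 0)
  -> stationarity OK
Primal feasibility (all g_i <= 0): OK
Dual feasibility (all lambda_i >= 0): OK
Complementary slackness (lambda_i * g_i(x) = 0 for all i): FAILS

Verdict: the first failing condition is complementary_slackness -> comp.

comp


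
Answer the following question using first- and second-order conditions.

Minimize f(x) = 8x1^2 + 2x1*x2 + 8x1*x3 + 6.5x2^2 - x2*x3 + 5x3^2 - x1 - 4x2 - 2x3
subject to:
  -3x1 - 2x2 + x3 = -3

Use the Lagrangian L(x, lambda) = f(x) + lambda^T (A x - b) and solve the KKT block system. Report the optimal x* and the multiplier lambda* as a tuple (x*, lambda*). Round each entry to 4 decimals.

Form the Lagrangian:
  L(x, lambda) = (1/2) x^T Q x + c^T x + lambda^T (A x - b)
Stationarity (grad_x L = 0): Q x + c + A^T lambda = 0.
Primal feasibility: A x = b.

This gives the KKT block system:
  [ Q   A^T ] [ x     ]   [-c ]
  [ A    0  ] [ lambda ] = [ b ]

Solving the linear system:
  x*      = (0.5487, 0.4867, -0.3805)
  lambda* = (1.9027)
  f(x*)   = 1.9867

x* = (0.5487, 0.4867, -0.3805), lambda* = (1.9027)


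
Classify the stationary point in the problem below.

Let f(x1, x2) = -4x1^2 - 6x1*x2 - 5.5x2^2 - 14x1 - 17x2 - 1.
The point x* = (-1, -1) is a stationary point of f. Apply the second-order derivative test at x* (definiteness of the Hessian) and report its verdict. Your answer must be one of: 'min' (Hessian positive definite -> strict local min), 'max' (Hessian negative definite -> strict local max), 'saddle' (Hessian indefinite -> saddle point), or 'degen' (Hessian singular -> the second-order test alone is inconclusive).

Compute the Hessian H = grad^2 f:
  H = [[-8, -6], [-6, -11]]
Verify stationarity: grad f(x*) = H x* + g = (0, 0).
Eigenvalues of H: -15.6847, -3.3153.
Both eigenvalues < 0, so H is negative definite -> x* is a strict local max.

max


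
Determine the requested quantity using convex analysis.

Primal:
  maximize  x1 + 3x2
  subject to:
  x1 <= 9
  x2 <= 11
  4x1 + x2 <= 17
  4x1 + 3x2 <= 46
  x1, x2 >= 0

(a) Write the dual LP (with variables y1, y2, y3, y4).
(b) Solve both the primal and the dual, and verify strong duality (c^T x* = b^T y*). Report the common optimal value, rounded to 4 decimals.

The standard primal-dual pair for 'max c^T x s.t. A x <= b, x >= 0' is:
  Dual:  min b^T y  s.t.  A^T y >= c,  y >= 0.

So the dual LP is:
  minimize  9y1 + 11y2 + 17y3 + 46y4
  subject to:
    y1 + 4y3 + 4y4 >= 1
    y2 + y3 + 3y4 >= 3
    y1, y2, y3, y4 >= 0

Solving the primal: x* = (1.5, 11).
  primal value c^T x* = 34.5.
Solving the dual: y* = (0, 2.75, 0.25, 0).
  dual value b^T y* = 34.5.
Strong duality: c^T x* = b^T y*. Confirmed.

34.5


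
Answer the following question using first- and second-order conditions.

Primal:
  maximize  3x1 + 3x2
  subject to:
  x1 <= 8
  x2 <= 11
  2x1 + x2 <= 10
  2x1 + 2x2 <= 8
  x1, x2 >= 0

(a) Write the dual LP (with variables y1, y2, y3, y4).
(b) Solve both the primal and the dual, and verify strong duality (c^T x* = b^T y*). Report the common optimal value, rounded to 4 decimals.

The standard primal-dual pair for 'max c^T x s.t. A x <= b, x >= 0' is:
  Dual:  min b^T y  s.t.  A^T y >= c,  y >= 0.

So the dual LP is:
  minimize  8y1 + 11y2 + 10y3 + 8y4
  subject to:
    y1 + 2y3 + 2y4 >= 3
    y2 + y3 + 2y4 >= 3
    y1, y2, y3, y4 >= 0

Solving the primal: x* = (4, 0).
  primal value c^T x* = 12.
Solving the dual: y* = (0, 0, 0, 1.5).
  dual value b^T y* = 12.
Strong duality: c^T x* = b^T y*. Confirmed.

12


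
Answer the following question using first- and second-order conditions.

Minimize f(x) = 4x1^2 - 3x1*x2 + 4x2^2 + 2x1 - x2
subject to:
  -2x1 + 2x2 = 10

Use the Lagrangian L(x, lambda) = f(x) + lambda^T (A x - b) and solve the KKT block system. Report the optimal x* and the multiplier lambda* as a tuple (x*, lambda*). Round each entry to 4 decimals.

Form the Lagrangian:
  L(x, lambda) = (1/2) x^T Q x + c^T x + lambda^T (A x - b)
Stationarity (grad_x L = 0): Q x + c + A^T lambda = 0.
Primal feasibility: A x = b.

This gives the KKT block system:
  [ Q   A^T ] [ x     ]   [-c ]
  [ A    0  ] [ lambda ] = [ b ]

Solving the linear system:
  x*      = (-2.6, 2.4)
  lambda* = (-13)
  f(x*)   = 61.2

x* = (-2.6, 2.4), lambda* = (-13)


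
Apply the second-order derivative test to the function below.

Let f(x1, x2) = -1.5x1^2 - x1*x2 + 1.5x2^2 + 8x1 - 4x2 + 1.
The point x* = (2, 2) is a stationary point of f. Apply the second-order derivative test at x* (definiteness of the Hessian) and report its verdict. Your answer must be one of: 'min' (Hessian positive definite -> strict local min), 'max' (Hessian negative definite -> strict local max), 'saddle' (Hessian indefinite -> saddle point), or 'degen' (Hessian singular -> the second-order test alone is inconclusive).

Compute the Hessian H = grad^2 f:
  H = [[-3, -1], [-1, 3]]
Verify stationarity: grad f(x*) = H x* + g = (0, 0).
Eigenvalues of H: -3.1623, 3.1623.
Eigenvalues have mixed signs, so H is indefinite -> x* is a saddle point.

saddle


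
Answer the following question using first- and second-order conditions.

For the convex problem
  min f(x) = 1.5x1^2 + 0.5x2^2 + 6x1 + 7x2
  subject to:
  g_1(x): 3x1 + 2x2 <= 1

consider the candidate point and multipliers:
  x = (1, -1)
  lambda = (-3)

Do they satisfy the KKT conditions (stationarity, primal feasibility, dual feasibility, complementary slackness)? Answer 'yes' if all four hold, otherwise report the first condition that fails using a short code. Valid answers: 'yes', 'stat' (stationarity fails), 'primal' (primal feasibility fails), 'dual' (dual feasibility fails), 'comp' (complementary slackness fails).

Gradient of f: grad f(x) = Q x + c = (9, 6)
Constraint values g_i(x) = a_i^T x - b_i:
  g_1((1, -1)) = 0
Stationarity residual: grad f(x) + sum_i lambda_i a_i = (0, 0)
  -> stationarity OK
Primal feasibility (all g_i <= 0): OK
Dual feasibility (all lambda_i >= 0): FAILS
Complementary slackness (lambda_i * g_i(x) = 0 for all i): OK

Verdict: the first failing condition is dual_feasibility -> dual.

dual


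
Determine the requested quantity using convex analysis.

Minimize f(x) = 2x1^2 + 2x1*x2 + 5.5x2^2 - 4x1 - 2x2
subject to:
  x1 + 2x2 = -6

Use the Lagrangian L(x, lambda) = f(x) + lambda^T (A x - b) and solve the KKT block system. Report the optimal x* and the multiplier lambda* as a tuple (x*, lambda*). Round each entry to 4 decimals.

Form the Lagrangian:
  L(x, lambda) = (1/2) x^T Q x + c^T x + lambda^T (A x - b)
Stationarity (grad_x L = 0): Q x + c + A^T lambda = 0.
Primal feasibility: A x = b.

This gives the KKT block system:
  [ Q   A^T ] [ x     ]   [-c ]
  [ A    0  ] [ lambda ] = [ b ]

Solving the linear system:
  x*      = (-1.5789, -2.2105)
  lambda* = (14.7368)
  f(x*)   = 49.5789

x* = (-1.5789, -2.2105), lambda* = (14.7368)


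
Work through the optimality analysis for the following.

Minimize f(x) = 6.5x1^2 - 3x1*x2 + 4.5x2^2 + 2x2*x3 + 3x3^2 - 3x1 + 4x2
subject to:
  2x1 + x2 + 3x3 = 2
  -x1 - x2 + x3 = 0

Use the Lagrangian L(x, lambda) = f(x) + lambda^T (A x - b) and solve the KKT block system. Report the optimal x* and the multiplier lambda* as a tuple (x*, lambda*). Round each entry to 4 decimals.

Form the Lagrangian:
  L(x, lambda) = (1/2) x^T Q x + c^T x + lambda^T (A x - b)
Stationarity (grad_x L = 0): Q x + c + A^T lambda = 0.
Primal feasibility: A x = b.

This gives the KKT block system:
  [ Q   A^T ] [ x     ]   [-c ]
  [ A    0  ] [ lambda ] = [ b ]

Solving the linear system:
  x*      = (0.4801, -0.1002, 0.38)
  lambda* = (-1.1244, 1.2936)
  f(x*)   = 0.2038

x* = (0.4801, -0.1002, 0.38), lambda* = (-1.1244, 1.2936)


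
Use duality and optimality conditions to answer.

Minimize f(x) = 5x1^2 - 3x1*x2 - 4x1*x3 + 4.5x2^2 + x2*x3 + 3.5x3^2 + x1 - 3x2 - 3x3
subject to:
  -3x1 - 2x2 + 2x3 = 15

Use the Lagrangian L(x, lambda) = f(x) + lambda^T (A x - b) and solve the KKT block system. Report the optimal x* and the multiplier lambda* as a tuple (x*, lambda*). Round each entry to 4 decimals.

Form the Lagrangian:
  L(x, lambda) = (1/2) x^T Q x + c^T x + lambda^T (A x - b)
Stationarity (grad_x L = 0): Q x + c + A^T lambda = 0.
Primal feasibility: A x = b.

This gives the KKT block system:
  [ Q   A^T ] [ x     ]   [-c ]
  [ A    0  ] [ lambda ] = [ b ]

Solving the linear system:
  x*      = (-2.4472, -2.3202, 1.509)
  lambda* = (-7.5157)
  f(x*)   = 56.3612

x* = (-2.4472, -2.3202, 1.509), lambda* = (-7.5157)


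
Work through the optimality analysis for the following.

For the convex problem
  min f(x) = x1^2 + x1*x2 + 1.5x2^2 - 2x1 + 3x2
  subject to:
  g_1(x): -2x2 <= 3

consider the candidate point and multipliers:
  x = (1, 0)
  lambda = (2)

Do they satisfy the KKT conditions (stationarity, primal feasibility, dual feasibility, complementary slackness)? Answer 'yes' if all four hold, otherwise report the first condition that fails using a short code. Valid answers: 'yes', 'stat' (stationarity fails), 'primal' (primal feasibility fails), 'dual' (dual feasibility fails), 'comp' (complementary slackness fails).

Gradient of f: grad f(x) = Q x + c = (0, 4)
Constraint values g_i(x) = a_i^T x - b_i:
  g_1((1, 0)) = -3
Stationarity residual: grad f(x) + sum_i lambda_i a_i = (0, 0)
  -> stationarity OK
Primal feasibility (all g_i <= 0): OK
Dual feasibility (all lambda_i >= 0): OK
Complementary slackness (lambda_i * g_i(x) = 0 for all i): FAILS

Verdict: the first failing condition is complementary_slackness -> comp.

comp


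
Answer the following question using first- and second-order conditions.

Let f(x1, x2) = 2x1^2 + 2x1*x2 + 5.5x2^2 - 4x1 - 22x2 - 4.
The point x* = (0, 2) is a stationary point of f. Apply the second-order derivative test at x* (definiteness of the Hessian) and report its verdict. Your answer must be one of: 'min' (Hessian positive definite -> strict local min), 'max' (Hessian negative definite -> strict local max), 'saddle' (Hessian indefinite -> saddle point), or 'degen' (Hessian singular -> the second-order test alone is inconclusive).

Compute the Hessian H = grad^2 f:
  H = [[4, 2], [2, 11]]
Verify stationarity: grad f(x*) = H x* + g = (0, 0).
Eigenvalues of H: 3.4689, 11.5311.
Both eigenvalues > 0, so H is positive definite -> x* is a strict local min.

min


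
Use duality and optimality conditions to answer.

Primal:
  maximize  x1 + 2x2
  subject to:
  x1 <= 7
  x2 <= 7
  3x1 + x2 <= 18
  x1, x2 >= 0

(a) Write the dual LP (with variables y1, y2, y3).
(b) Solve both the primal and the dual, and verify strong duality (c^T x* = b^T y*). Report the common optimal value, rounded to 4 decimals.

The standard primal-dual pair for 'max c^T x s.t. A x <= b, x >= 0' is:
  Dual:  min b^T y  s.t.  A^T y >= c,  y >= 0.

So the dual LP is:
  minimize  7y1 + 7y2 + 18y3
  subject to:
    y1 + 3y3 >= 1
    y2 + y3 >= 2
    y1, y2, y3 >= 0

Solving the primal: x* = (3.6667, 7).
  primal value c^T x* = 17.6667.
Solving the dual: y* = (0, 1.6667, 0.3333).
  dual value b^T y* = 17.6667.
Strong duality: c^T x* = b^T y*. Confirmed.

17.6667


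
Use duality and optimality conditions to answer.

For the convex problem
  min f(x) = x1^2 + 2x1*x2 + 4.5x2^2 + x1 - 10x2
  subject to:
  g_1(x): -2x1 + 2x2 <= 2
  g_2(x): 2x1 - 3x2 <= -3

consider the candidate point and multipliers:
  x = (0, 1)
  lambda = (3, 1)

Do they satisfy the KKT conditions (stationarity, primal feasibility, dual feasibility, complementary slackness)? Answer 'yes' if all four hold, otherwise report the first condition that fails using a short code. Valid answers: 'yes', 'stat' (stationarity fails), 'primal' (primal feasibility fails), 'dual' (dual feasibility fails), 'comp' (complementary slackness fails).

Gradient of f: grad f(x) = Q x + c = (3, -1)
Constraint values g_i(x) = a_i^T x - b_i:
  g_1((0, 1)) = 0
  g_2((0, 1)) = 0
Stationarity residual: grad f(x) + sum_i lambda_i a_i = (-1, 2)
  -> stationarity FAILS
Primal feasibility (all g_i <= 0): OK
Dual feasibility (all lambda_i >= 0): OK
Complementary slackness (lambda_i * g_i(x) = 0 for all i): OK

Verdict: the first failing condition is stationarity -> stat.

stat


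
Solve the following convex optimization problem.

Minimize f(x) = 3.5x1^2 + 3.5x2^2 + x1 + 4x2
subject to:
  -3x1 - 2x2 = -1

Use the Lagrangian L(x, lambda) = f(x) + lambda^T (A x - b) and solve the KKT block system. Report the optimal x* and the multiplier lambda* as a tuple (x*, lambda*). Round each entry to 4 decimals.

Form the Lagrangian:
  L(x, lambda) = (1/2) x^T Q x + c^T x + lambda^T (A x - b)
Stationarity (grad_x L = 0): Q x + c + A^T lambda = 0.
Primal feasibility: A x = b.

This gives the KKT block system:
  [ Q   A^T ] [ x     ]   [-c ]
  [ A    0  ] [ lambda ] = [ b ]

Solving the linear system:
  x*      = (0.4505, -0.1758)
  lambda* = (1.3846)
  f(x*)   = 0.5659

x* = (0.4505, -0.1758), lambda* = (1.3846)


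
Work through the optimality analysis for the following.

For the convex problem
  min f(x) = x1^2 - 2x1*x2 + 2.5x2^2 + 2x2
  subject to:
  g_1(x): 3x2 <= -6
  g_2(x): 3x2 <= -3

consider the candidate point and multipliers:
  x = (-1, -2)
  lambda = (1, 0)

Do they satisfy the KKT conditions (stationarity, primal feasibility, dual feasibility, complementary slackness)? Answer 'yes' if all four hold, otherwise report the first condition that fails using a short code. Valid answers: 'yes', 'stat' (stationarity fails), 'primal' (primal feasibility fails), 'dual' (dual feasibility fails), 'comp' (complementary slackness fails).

Gradient of f: grad f(x) = Q x + c = (2, -6)
Constraint values g_i(x) = a_i^T x - b_i:
  g_1((-1, -2)) = 0
  g_2((-1, -2)) = -3
Stationarity residual: grad f(x) + sum_i lambda_i a_i = (2, -3)
  -> stationarity FAILS
Primal feasibility (all g_i <= 0): OK
Dual feasibility (all lambda_i >= 0): OK
Complementary slackness (lambda_i * g_i(x) = 0 for all i): OK

Verdict: the first failing condition is stationarity -> stat.

stat


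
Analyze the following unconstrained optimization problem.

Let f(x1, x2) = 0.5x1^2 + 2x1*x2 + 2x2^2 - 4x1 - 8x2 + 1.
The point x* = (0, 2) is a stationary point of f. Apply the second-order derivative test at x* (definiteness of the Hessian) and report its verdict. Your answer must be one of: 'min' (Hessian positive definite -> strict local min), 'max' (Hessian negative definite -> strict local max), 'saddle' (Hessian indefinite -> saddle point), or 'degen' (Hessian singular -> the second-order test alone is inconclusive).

Compute the Hessian H = grad^2 f:
  H = [[1, 2], [2, 4]]
Verify stationarity: grad f(x*) = H x* + g = (0, 0).
Eigenvalues of H: 0, 5.
H has a zero eigenvalue (singular; positive semidefinite but not definite), so H is neither positive definite, negative definite, nor indefinite. The second-order test alone is inconclusive -> degen.
(Indeed, f is constant along the null direction of H through x*, so x* is not a strict local extremum.)

degen


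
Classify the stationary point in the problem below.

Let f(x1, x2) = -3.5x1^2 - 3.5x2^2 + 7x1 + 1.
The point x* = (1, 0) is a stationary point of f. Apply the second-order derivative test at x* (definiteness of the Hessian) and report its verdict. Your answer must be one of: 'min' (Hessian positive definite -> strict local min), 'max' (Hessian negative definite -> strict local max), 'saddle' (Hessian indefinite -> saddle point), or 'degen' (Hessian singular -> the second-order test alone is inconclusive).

Compute the Hessian H = grad^2 f:
  H = [[-7, 0], [0, -7]]
Verify stationarity: grad f(x*) = H x* + g = (0, 0).
Eigenvalues of H: -7, -7.
Both eigenvalues < 0, so H is negative definite -> x* is a strict local max.

max


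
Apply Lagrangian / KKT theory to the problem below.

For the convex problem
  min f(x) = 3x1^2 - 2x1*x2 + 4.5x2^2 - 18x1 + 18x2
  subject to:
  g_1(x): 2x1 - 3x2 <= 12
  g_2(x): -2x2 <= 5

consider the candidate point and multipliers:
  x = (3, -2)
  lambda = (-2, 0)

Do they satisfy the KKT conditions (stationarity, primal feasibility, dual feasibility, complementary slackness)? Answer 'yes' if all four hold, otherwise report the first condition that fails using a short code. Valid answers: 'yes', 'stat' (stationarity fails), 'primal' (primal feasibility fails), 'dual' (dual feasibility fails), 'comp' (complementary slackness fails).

Gradient of f: grad f(x) = Q x + c = (4, -6)
Constraint values g_i(x) = a_i^T x - b_i:
  g_1((3, -2)) = 0
  g_2((3, -2)) = -1
Stationarity residual: grad f(x) + sum_i lambda_i a_i = (0, 0)
  -> stationarity OK
Primal feasibility (all g_i <= 0): OK
Dual feasibility (all lambda_i >= 0): FAILS
Complementary slackness (lambda_i * g_i(x) = 0 for all i): OK

Verdict: the first failing condition is dual_feasibility -> dual.

dual


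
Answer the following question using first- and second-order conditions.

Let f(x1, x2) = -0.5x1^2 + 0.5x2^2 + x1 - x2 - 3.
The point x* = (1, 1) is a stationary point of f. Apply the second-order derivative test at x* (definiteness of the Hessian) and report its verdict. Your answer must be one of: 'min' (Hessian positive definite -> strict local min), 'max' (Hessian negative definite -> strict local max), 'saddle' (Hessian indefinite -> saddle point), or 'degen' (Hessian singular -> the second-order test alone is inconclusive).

Compute the Hessian H = grad^2 f:
  H = [[-1, 0], [0, 1]]
Verify stationarity: grad f(x*) = H x* + g = (0, 0).
Eigenvalues of H: -1, 1.
Eigenvalues have mixed signs, so H is indefinite -> x* is a saddle point.

saddle


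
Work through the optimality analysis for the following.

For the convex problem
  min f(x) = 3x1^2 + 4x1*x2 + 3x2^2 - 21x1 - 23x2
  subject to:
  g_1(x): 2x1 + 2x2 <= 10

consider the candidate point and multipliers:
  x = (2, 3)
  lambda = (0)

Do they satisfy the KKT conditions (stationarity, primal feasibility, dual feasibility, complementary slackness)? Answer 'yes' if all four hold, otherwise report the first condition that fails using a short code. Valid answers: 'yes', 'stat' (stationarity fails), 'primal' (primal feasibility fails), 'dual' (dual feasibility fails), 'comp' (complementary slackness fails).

Gradient of f: grad f(x) = Q x + c = (3, 3)
Constraint values g_i(x) = a_i^T x - b_i:
  g_1((2, 3)) = 0
Stationarity residual: grad f(x) + sum_i lambda_i a_i = (3, 3)
  -> stationarity FAILS
Primal feasibility (all g_i <= 0): OK
Dual feasibility (all lambda_i >= 0): OK
Complementary slackness (lambda_i * g_i(x) = 0 for all i): OK

Verdict: the first failing condition is stationarity -> stat.

stat


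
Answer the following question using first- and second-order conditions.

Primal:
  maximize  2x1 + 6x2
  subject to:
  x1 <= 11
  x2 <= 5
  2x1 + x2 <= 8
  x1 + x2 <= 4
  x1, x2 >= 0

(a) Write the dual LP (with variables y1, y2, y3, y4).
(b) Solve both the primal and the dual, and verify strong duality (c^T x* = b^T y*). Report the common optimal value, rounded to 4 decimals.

The standard primal-dual pair for 'max c^T x s.t. A x <= b, x >= 0' is:
  Dual:  min b^T y  s.t.  A^T y >= c,  y >= 0.

So the dual LP is:
  minimize  11y1 + 5y2 + 8y3 + 4y4
  subject to:
    y1 + 2y3 + y4 >= 2
    y2 + y3 + y4 >= 6
    y1, y2, y3, y4 >= 0

Solving the primal: x* = (0, 4).
  primal value c^T x* = 24.
Solving the dual: y* = (0, 0, 0, 6).
  dual value b^T y* = 24.
Strong duality: c^T x* = b^T y*. Confirmed.

24


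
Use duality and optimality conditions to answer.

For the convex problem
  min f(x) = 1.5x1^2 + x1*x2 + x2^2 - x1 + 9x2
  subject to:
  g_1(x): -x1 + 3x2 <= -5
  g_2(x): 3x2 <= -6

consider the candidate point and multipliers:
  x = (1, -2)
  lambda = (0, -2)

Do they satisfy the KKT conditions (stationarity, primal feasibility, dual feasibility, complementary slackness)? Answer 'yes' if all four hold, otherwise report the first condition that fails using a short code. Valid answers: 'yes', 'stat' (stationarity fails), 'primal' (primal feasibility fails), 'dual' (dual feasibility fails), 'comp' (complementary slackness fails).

Gradient of f: grad f(x) = Q x + c = (0, 6)
Constraint values g_i(x) = a_i^T x - b_i:
  g_1((1, -2)) = -2
  g_2((1, -2)) = 0
Stationarity residual: grad f(x) + sum_i lambda_i a_i = (0, 0)
  -> stationarity OK
Primal feasibility (all g_i <= 0): OK
Dual feasibility (all lambda_i >= 0): FAILS
Complementary slackness (lambda_i * g_i(x) = 0 for all i): OK

Verdict: the first failing condition is dual_feasibility -> dual.

dual


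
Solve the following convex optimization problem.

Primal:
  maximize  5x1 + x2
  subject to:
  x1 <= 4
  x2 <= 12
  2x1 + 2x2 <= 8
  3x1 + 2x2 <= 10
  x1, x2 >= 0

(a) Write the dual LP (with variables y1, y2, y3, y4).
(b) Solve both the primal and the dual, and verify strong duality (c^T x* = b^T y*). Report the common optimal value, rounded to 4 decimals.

The standard primal-dual pair for 'max c^T x s.t. A x <= b, x >= 0' is:
  Dual:  min b^T y  s.t.  A^T y >= c,  y >= 0.

So the dual LP is:
  minimize  4y1 + 12y2 + 8y3 + 10y4
  subject to:
    y1 + 2y3 + 3y4 >= 5
    y2 + 2y3 + 2y4 >= 1
    y1, y2, y3, y4 >= 0

Solving the primal: x* = (3.3333, 0).
  primal value c^T x* = 16.6667.
Solving the dual: y* = (0, 0, 0, 1.6667).
  dual value b^T y* = 16.6667.
Strong duality: c^T x* = b^T y*. Confirmed.

16.6667


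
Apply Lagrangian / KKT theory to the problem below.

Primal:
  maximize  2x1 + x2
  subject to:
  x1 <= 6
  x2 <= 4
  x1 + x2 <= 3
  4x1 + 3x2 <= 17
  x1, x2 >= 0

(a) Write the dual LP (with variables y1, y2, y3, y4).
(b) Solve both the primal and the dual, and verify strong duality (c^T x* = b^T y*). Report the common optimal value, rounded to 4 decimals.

The standard primal-dual pair for 'max c^T x s.t. A x <= b, x >= 0' is:
  Dual:  min b^T y  s.t.  A^T y >= c,  y >= 0.

So the dual LP is:
  minimize  6y1 + 4y2 + 3y3 + 17y4
  subject to:
    y1 + y3 + 4y4 >= 2
    y2 + y3 + 3y4 >= 1
    y1, y2, y3, y4 >= 0

Solving the primal: x* = (3, 0).
  primal value c^T x* = 6.
Solving the dual: y* = (0, 0, 2, 0).
  dual value b^T y* = 6.
Strong duality: c^T x* = b^T y*. Confirmed.

6


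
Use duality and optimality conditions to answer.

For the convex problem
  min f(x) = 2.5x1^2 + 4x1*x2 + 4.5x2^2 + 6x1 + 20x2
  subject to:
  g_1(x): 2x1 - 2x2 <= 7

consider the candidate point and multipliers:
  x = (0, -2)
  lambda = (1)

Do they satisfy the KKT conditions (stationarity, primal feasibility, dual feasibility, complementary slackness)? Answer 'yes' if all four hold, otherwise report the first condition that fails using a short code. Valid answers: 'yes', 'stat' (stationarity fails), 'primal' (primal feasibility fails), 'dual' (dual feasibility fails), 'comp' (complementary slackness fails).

Gradient of f: grad f(x) = Q x + c = (-2, 2)
Constraint values g_i(x) = a_i^T x - b_i:
  g_1((0, -2)) = -3
Stationarity residual: grad f(x) + sum_i lambda_i a_i = (0, 0)
  -> stationarity OK
Primal feasibility (all g_i <= 0): OK
Dual feasibility (all lambda_i >= 0): OK
Complementary slackness (lambda_i * g_i(x) = 0 for all i): FAILS

Verdict: the first failing condition is complementary_slackness -> comp.

comp


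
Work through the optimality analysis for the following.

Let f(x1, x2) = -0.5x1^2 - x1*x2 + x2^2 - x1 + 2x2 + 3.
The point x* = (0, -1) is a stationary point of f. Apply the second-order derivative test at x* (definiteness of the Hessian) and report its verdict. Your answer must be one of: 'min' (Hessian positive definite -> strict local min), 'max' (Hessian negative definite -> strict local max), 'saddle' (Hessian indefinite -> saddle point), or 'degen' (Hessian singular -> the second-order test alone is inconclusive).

Compute the Hessian H = grad^2 f:
  H = [[-1, -1], [-1, 2]]
Verify stationarity: grad f(x*) = H x* + g = (0, 0).
Eigenvalues of H: -1.3028, 2.3028.
Eigenvalues have mixed signs, so H is indefinite -> x* is a saddle point.

saddle


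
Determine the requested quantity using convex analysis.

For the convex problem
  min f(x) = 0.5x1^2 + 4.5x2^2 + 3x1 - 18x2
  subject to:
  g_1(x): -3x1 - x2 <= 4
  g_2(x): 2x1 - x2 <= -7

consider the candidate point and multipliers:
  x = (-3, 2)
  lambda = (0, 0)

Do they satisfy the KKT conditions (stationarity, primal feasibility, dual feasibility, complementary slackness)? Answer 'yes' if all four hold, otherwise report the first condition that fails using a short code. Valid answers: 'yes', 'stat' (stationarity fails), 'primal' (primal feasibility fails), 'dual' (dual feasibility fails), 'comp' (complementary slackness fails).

Gradient of f: grad f(x) = Q x + c = (0, 0)
Constraint values g_i(x) = a_i^T x - b_i:
  g_1((-3, 2)) = 3
  g_2((-3, 2)) = -1
Stationarity residual: grad f(x) + sum_i lambda_i a_i = (0, 0)
  -> stationarity OK
Primal feasibility (all g_i <= 0): FAILS
Dual feasibility (all lambda_i >= 0): OK
Complementary slackness (lambda_i * g_i(x) = 0 for all i): OK

Verdict: the first failing condition is primal_feasibility -> primal.

primal


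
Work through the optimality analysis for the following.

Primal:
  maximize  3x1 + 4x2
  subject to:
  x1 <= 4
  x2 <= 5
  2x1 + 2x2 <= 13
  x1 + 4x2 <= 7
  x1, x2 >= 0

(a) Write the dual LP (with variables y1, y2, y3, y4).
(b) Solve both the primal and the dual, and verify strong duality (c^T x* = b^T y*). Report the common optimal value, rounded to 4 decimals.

The standard primal-dual pair for 'max c^T x s.t. A x <= b, x >= 0' is:
  Dual:  min b^T y  s.t.  A^T y >= c,  y >= 0.

So the dual LP is:
  minimize  4y1 + 5y2 + 13y3 + 7y4
  subject to:
    y1 + 2y3 + y4 >= 3
    y2 + 2y3 + 4y4 >= 4
    y1, y2, y3, y4 >= 0

Solving the primal: x* = (4, 0.75).
  primal value c^T x* = 15.
Solving the dual: y* = (2, 0, 0, 1).
  dual value b^T y* = 15.
Strong duality: c^T x* = b^T y*. Confirmed.

15


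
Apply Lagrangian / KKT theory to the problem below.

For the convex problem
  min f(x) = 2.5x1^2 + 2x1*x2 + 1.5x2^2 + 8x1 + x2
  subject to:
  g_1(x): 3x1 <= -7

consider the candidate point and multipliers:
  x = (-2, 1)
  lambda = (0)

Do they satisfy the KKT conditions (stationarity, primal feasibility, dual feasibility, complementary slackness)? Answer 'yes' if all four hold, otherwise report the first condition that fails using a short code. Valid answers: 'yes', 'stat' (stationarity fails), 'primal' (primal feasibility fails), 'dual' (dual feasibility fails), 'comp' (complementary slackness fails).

Gradient of f: grad f(x) = Q x + c = (0, 0)
Constraint values g_i(x) = a_i^T x - b_i:
  g_1((-2, 1)) = 1
Stationarity residual: grad f(x) + sum_i lambda_i a_i = (0, 0)
  -> stationarity OK
Primal feasibility (all g_i <= 0): FAILS
Dual feasibility (all lambda_i >= 0): OK
Complementary slackness (lambda_i * g_i(x) = 0 for all i): OK

Verdict: the first failing condition is primal_feasibility -> primal.

primal


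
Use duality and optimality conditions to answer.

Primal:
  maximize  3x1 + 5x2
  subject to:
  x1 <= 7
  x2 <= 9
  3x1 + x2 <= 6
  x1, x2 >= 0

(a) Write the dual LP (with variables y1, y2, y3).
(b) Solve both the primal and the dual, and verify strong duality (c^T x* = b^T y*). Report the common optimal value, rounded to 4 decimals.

The standard primal-dual pair for 'max c^T x s.t. A x <= b, x >= 0' is:
  Dual:  min b^T y  s.t.  A^T y >= c,  y >= 0.

So the dual LP is:
  minimize  7y1 + 9y2 + 6y3
  subject to:
    y1 + 3y3 >= 3
    y2 + y3 >= 5
    y1, y2, y3 >= 0

Solving the primal: x* = (0, 6).
  primal value c^T x* = 30.
Solving the dual: y* = (0, 0, 5).
  dual value b^T y* = 30.
Strong duality: c^T x* = b^T y*. Confirmed.

30


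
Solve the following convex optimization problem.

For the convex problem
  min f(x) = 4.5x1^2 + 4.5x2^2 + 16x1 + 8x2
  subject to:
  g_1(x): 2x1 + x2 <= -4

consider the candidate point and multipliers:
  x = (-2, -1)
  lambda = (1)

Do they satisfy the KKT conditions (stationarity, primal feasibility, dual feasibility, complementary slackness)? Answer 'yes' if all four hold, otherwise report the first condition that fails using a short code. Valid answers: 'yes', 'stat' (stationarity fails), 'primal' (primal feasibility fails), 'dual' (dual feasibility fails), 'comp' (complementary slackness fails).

Gradient of f: grad f(x) = Q x + c = (-2, -1)
Constraint values g_i(x) = a_i^T x - b_i:
  g_1((-2, -1)) = -1
Stationarity residual: grad f(x) + sum_i lambda_i a_i = (0, 0)
  -> stationarity OK
Primal feasibility (all g_i <= 0): OK
Dual feasibility (all lambda_i >= 0): OK
Complementary slackness (lambda_i * g_i(x) = 0 for all i): FAILS

Verdict: the first failing condition is complementary_slackness -> comp.

comp


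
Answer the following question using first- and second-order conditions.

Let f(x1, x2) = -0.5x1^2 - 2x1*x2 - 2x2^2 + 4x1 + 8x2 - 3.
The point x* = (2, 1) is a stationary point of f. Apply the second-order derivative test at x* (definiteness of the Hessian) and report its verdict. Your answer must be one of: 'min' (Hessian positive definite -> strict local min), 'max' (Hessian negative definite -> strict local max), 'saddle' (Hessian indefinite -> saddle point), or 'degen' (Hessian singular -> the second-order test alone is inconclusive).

Compute the Hessian H = grad^2 f:
  H = [[-1, -2], [-2, -4]]
Verify stationarity: grad f(x*) = H x* + g = (0, 0).
Eigenvalues of H: -5, 0.
H has a zero eigenvalue (singular; negative semidefinite but not definite), so H is neither positive definite, negative definite, nor indefinite. The second-order test alone is inconclusive -> degen.
(Indeed, f is constant along the null direction of H through x*, so x* is not a strict local extremum.)

degen


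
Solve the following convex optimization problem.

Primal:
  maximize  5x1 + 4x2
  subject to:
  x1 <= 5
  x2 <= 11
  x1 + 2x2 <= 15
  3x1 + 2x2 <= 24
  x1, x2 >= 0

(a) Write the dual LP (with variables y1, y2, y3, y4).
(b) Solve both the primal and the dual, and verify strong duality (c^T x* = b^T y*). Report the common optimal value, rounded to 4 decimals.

The standard primal-dual pair for 'max c^T x s.t. A x <= b, x >= 0' is:
  Dual:  min b^T y  s.t.  A^T y >= c,  y >= 0.

So the dual LP is:
  minimize  5y1 + 11y2 + 15y3 + 24y4
  subject to:
    y1 + y3 + 3y4 >= 5
    y2 + 2y3 + 2y4 >= 4
    y1, y2, y3, y4 >= 0

Solving the primal: x* = (4.5, 5.25).
  primal value c^T x* = 43.5.
Solving the dual: y* = (0, 0, 0.5, 1.5).
  dual value b^T y* = 43.5.
Strong duality: c^T x* = b^T y*. Confirmed.

43.5


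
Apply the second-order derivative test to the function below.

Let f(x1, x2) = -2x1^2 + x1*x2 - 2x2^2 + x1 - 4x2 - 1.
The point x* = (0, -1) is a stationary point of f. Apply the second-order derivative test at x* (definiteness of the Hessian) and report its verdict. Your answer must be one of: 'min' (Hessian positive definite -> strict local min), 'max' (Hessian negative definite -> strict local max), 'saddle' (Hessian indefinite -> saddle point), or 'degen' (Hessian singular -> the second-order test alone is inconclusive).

Compute the Hessian H = grad^2 f:
  H = [[-4, 1], [1, -4]]
Verify stationarity: grad f(x*) = H x* + g = (0, 0).
Eigenvalues of H: -5, -3.
Both eigenvalues < 0, so H is negative definite -> x* is a strict local max.

max


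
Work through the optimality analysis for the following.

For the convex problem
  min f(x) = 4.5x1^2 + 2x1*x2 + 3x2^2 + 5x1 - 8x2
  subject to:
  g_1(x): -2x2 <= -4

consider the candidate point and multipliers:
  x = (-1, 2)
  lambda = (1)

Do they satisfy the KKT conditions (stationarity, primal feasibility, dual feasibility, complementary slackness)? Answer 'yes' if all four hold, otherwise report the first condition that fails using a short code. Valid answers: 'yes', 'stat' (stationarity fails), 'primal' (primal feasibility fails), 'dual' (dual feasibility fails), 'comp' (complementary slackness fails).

Gradient of f: grad f(x) = Q x + c = (0, 2)
Constraint values g_i(x) = a_i^T x - b_i:
  g_1((-1, 2)) = 0
Stationarity residual: grad f(x) + sum_i lambda_i a_i = (0, 0)
  -> stationarity OK
Primal feasibility (all g_i <= 0): OK
Dual feasibility (all lambda_i >= 0): OK
Complementary slackness (lambda_i * g_i(x) = 0 for all i): OK

Verdict: yes, KKT holds.

yes


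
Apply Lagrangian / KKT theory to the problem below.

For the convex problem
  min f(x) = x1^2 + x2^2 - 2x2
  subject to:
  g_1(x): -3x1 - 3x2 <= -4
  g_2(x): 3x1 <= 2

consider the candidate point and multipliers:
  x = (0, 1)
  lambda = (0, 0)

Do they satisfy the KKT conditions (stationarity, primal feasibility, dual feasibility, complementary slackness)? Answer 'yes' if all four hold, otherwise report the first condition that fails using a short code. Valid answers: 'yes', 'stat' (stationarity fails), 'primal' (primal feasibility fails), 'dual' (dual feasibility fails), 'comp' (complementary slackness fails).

Gradient of f: grad f(x) = Q x + c = (0, 0)
Constraint values g_i(x) = a_i^T x - b_i:
  g_1((0, 1)) = 1
  g_2((0, 1)) = -2
Stationarity residual: grad f(x) + sum_i lambda_i a_i = (0, 0)
  -> stationarity OK
Primal feasibility (all g_i <= 0): FAILS
Dual feasibility (all lambda_i >= 0): OK
Complementary slackness (lambda_i * g_i(x) = 0 for all i): OK

Verdict: the first failing condition is primal_feasibility -> primal.

primal


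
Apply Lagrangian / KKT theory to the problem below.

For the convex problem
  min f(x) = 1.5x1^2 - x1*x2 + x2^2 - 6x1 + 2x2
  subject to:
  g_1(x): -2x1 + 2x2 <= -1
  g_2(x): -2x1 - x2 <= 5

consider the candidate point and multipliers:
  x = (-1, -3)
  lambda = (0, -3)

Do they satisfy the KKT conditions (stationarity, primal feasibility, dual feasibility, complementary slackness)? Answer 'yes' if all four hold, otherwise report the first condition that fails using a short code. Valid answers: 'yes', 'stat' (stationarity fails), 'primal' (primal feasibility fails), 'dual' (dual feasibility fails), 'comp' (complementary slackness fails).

Gradient of f: grad f(x) = Q x + c = (-6, -3)
Constraint values g_i(x) = a_i^T x - b_i:
  g_1((-1, -3)) = -3
  g_2((-1, -3)) = 0
Stationarity residual: grad f(x) + sum_i lambda_i a_i = (0, 0)
  -> stationarity OK
Primal feasibility (all g_i <= 0): OK
Dual feasibility (all lambda_i >= 0): FAILS
Complementary slackness (lambda_i * g_i(x) = 0 for all i): OK

Verdict: the first failing condition is dual_feasibility -> dual.

dual


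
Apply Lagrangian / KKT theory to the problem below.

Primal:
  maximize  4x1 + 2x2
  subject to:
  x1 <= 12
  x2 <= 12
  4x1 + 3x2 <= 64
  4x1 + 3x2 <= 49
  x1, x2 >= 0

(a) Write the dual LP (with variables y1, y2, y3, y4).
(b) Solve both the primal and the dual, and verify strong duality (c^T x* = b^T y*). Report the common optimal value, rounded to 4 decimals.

The standard primal-dual pair for 'max c^T x s.t. A x <= b, x >= 0' is:
  Dual:  min b^T y  s.t.  A^T y >= c,  y >= 0.

So the dual LP is:
  minimize  12y1 + 12y2 + 64y3 + 49y4
  subject to:
    y1 + 4y3 + 4y4 >= 4
    y2 + 3y3 + 3y4 >= 2
    y1, y2, y3, y4 >= 0

Solving the primal: x* = (12, 0.3333).
  primal value c^T x* = 48.6667.
Solving the dual: y* = (1.3333, 0, 0, 0.6667).
  dual value b^T y* = 48.6667.
Strong duality: c^T x* = b^T y*. Confirmed.

48.6667


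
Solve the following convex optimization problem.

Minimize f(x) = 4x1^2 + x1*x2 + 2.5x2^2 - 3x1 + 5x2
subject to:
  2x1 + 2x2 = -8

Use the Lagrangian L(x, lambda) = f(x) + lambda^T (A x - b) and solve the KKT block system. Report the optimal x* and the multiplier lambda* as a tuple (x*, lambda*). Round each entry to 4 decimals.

Form the Lagrangian:
  L(x, lambda) = (1/2) x^T Q x + c^T x + lambda^T (A x - b)
Stationarity (grad_x L = 0): Q x + c + A^T lambda = 0.
Primal feasibility: A x = b.

This gives the KKT block system:
  [ Q   A^T ] [ x     ]   [-c ]
  [ A    0  ] [ lambda ] = [ b ]

Solving the linear system:
  x*      = (-0.7273, -3.2727)
  lambda* = (6.0455)
  f(x*)   = 17.0909

x* = (-0.7273, -3.2727), lambda* = (6.0455)


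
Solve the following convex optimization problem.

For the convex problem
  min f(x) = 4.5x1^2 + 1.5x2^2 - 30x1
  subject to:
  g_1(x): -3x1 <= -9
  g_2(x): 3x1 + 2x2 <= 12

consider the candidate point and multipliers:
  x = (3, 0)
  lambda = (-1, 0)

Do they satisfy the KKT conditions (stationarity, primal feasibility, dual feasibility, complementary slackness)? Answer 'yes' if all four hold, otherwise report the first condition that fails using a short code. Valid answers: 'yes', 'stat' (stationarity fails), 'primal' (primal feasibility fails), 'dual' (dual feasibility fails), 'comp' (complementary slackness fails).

Gradient of f: grad f(x) = Q x + c = (-3, 0)
Constraint values g_i(x) = a_i^T x - b_i:
  g_1((3, 0)) = 0
  g_2((3, 0)) = -3
Stationarity residual: grad f(x) + sum_i lambda_i a_i = (0, 0)
  -> stationarity OK
Primal feasibility (all g_i <= 0): OK
Dual feasibility (all lambda_i >= 0): FAILS
Complementary slackness (lambda_i * g_i(x) = 0 for all i): OK

Verdict: the first failing condition is dual_feasibility -> dual.

dual


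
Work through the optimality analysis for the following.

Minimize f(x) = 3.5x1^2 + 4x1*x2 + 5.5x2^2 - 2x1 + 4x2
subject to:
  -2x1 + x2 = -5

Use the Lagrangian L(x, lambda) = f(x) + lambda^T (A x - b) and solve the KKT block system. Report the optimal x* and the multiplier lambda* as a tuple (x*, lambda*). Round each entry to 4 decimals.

Form the Lagrangian:
  L(x, lambda) = (1/2) x^T Q x + c^T x + lambda^T (A x - b)
Stationarity (grad_x L = 0): Q x + c + A^T lambda = 0.
Primal feasibility: A x = b.

This gives the KKT block system:
  [ Q   A^T ] [ x     ]   [-c ]
  [ A    0  ] [ lambda ] = [ b ]

Solving the linear system:
  x*      = (1.8507, -1.2985)
  lambda* = (2.8806)
  f(x*)   = 2.7537

x* = (1.8507, -1.2985), lambda* = (2.8806)


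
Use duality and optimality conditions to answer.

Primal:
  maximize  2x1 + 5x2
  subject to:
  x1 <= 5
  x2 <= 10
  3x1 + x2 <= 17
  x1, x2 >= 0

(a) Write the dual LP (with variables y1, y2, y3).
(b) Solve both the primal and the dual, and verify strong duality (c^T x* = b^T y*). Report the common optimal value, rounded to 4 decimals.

The standard primal-dual pair for 'max c^T x s.t. A x <= b, x >= 0' is:
  Dual:  min b^T y  s.t.  A^T y >= c,  y >= 0.

So the dual LP is:
  minimize  5y1 + 10y2 + 17y3
  subject to:
    y1 + 3y3 >= 2
    y2 + y3 >= 5
    y1, y2, y3 >= 0

Solving the primal: x* = (2.3333, 10).
  primal value c^T x* = 54.6667.
Solving the dual: y* = (0, 4.3333, 0.6667).
  dual value b^T y* = 54.6667.
Strong duality: c^T x* = b^T y*. Confirmed.

54.6667


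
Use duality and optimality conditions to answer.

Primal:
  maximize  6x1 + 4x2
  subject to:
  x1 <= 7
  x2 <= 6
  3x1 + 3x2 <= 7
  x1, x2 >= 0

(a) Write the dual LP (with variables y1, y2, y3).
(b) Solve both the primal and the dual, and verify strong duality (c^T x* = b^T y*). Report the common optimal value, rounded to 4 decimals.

The standard primal-dual pair for 'max c^T x s.t. A x <= b, x >= 0' is:
  Dual:  min b^T y  s.t.  A^T y >= c,  y >= 0.

So the dual LP is:
  minimize  7y1 + 6y2 + 7y3
  subject to:
    y1 + 3y3 >= 6
    y2 + 3y3 >= 4
    y1, y2, y3 >= 0

Solving the primal: x* = (2.3333, 0).
  primal value c^T x* = 14.
Solving the dual: y* = (0, 0, 2).
  dual value b^T y* = 14.
Strong duality: c^T x* = b^T y*. Confirmed.

14
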